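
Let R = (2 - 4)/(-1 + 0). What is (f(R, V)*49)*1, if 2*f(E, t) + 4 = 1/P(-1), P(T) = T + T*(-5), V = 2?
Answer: -735/8 ≈ -91.875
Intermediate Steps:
P(T) = -4*T (P(T) = T - 5*T = -4*T)
R = 2 (R = -2/(-1) = -2*(-1) = 2)
f(E, t) = -15/8 (f(E, t) = -2 + 1/(2*((-4*(-1)))) = -2 + (½)/4 = -2 + (½)*(¼) = -2 + ⅛ = -15/8)
(f(R, V)*49)*1 = -15/8*49*1 = -735/8*1 = -735/8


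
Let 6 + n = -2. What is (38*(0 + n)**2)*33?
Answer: 80256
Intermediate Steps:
n = -8 (n = -6 - 2 = -8)
(38*(0 + n)**2)*33 = (38*(0 - 8)**2)*33 = (38*(-8)**2)*33 = (38*64)*33 = 2432*33 = 80256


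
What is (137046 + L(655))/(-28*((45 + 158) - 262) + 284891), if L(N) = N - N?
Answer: 137046/286543 ≈ 0.47827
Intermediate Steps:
L(N) = 0
(137046 + L(655))/(-28*((45 + 158) - 262) + 284891) = (137046 + 0)/(-28*((45 + 158) - 262) + 284891) = 137046/(-28*(203 - 262) + 284891) = 137046/(-28*(-59) + 284891) = 137046/(1652 + 284891) = 137046/286543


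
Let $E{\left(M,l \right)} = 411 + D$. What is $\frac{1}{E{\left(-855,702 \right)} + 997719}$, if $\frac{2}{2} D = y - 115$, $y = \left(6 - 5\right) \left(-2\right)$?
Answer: $\frac{1}{998013} \approx 1.002 \cdot 10^{-6}$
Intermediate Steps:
$y = -2$ ($y = 1 \left(-2\right) = -2$)
$D = -117$ ($D = -2 - 115 = -117$)
$E{\left(M,l \right)} = 294$ ($E{\left(M,l \right)} = 411 - 117 = 294$)
$\frac{1}{E{\left(-855,702 \right)} + 997719} = \frac{1}{294 + 997719} = \frac{1}{998013}$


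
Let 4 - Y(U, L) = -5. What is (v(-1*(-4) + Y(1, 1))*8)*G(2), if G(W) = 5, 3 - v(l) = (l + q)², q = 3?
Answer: -10120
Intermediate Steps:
Y(U, L) = 9 (Y(U, L) = 4 - 1*(-5) = 4 + 5 = 9)
v(l) = 3 - (3 + l)² (v(l) = 3 - (l + 3)² = 3 - (3 + l)²)
(v(-1*(-4) + Y(1, 1))*8)*G(2) = ((3 - (3 + (-1*(-4) + 9))²)*8)*5 = ((3 - (3 + (4 + 9))²)*8)*5 = ((3 - (3 + 13)²)*8)*5 = ((3 - 1*16²)*8)*5 = ((3 - 1*256)*8)*5 = ((3 - 256)*8)*5 = -253*8*5 = -2024*5 = -10120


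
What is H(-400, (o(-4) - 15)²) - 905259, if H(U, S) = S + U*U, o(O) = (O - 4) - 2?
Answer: -744634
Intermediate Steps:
o(O) = -6 + O (o(O) = (-4 + O) - 2 = -6 + O)
H(U, S) = S + U²
H(-400, (o(-4) - 15)²) - 905259 = (((-6 - 4) - 15)² + (-400)²) - 905259 = ((-10 - 15)² + 160000) - 905259 = ((-25)² + 160000) - 905259 = (625 + 160000) - 905259 = 160625 - 905259 = -744634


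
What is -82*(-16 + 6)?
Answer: 820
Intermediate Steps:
-82*(-16 + 6) = -82*(-10) = 820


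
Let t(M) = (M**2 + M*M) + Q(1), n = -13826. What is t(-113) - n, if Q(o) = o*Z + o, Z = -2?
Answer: 39363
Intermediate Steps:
Q(o) = -o (Q(o) = o*(-2) + o = -2*o + o = -o)
t(M) = -1 + 2*M**2 (t(M) = (M**2 + M*M) - 1*1 = (M**2 + M**2) - 1 = 2*M**2 - 1 = -1 + 2*M**2)
t(-113) - n = (-1 + 2*(-113)**2) - 1*(-13826) = (-1 + 2*12769) + 13826 = (-1 + 25538) + 13826 = 25537 + 13826 = 39363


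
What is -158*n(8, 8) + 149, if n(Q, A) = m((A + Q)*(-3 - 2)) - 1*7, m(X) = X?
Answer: 13895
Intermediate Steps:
n(Q, A) = -7 - 5*A - 5*Q (n(Q, A) = (A + Q)*(-3 - 2) - 1*7 = (A + Q)*(-5) - 7 = (-5*A - 5*Q) - 7 = -7 - 5*A - 5*Q)
-158*n(8, 8) + 149 = -158*(-7 - 5*8 - 5*8) + 149 = -158*(-7 - 40 - 40) + 149 = -158*(-87) + 149 = 13746 + 149 = 13895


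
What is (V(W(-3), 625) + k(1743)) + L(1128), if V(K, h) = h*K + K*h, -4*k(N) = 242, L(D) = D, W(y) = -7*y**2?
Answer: -155365/2 ≈ -77683.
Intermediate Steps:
k(N) = -121/2 (k(N) = -1/4*242 = -121/2)
V(K, h) = 2*K*h (V(K, h) = K*h + K*h = 2*K*h)
(V(W(-3), 625) + k(1743)) + L(1128) = (2*(-7*(-3)**2)*625 - 121/2) + 1128 = (2*(-7*9)*625 - 121/2) + 1128 = (2*(-63)*625 - 121/2) + 1128 = (-78750 - 121/2) + 1128 = -157621/2 + 1128 = -155365/2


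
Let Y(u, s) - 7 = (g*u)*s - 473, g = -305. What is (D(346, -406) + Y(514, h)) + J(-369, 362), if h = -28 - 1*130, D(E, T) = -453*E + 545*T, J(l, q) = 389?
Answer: 24391575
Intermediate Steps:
h = -158 (h = -28 - 130 = -158)
Y(u, s) = -466 - 305*s*u (Y(u, s) = 7 + ((-305*u)*s - 473) = 7 + (-305*s*u - 473) = 7 + (-473 - 305*s*u) = -466 - 305*s*u)
(D(346, -406) + Y(514, h)) + J(-369, 362) = ((-453*346 + 545*(-406)) + (-466 - 305*(-158)*514)) + 389 = ((-156738 - 221270) + (-466 + 24769660)) + 389 = (-378008 + 24769194) + 389 = 24391186 + 389 = 24391575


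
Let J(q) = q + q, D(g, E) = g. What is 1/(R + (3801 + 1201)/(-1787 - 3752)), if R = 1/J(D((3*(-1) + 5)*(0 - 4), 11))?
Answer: -88624/85571 ≈ -1.0357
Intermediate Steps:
J(q) = 2*q
R = -1/16 (R = 1/(2*((3*(-1) + 5)*(0 - 4))) = 1/(2*((-3 + 5)*(-4))) = 1/(2*(2*(-4))) = 1/(2*(-8)) = 1/(-16) = -1/16 ≈ -0.062500)
1/(R + (3801 + 1201)/(-1787 - 3752)) = 1/(-1/16 + (3801 + 1201)/(-1787 - 3752)) = 1/(-1/16 + 5002/(-5539)) = 1/(-1/16 + 5002*(-1/5539)) = 1/(-1/16 - 5002/5539) = 1/(-85571/88624) = -88624/85571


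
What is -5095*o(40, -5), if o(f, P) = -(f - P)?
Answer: 229275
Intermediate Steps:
o(f, P) = P - f
-5095*o(40, -5) = -5095*(-5 - 1*40) = -5095*(-5 - 40) = -5095*(-45) = 229275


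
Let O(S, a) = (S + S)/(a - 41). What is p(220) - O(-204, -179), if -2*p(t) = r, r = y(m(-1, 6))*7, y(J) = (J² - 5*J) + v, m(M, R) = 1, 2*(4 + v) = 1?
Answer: 5367/220 ≈ 24.395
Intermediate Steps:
v = -7/2 (v = -4 + (½)*1 = -4 + ½ = -7/2 ≈ -3.5000)
y(J) = -7/2 + J² - 5*J (y(J) = (J² - 5*J) - 7/2 = -7/2 + J² - 5*J)
O(S, a) = 2*S/(-41 + a) (O(S, a) = (2*S)/(-41 + a) = 2*S/(-41 + a))
r = -105/2 (r = (-7/2 + 1² - 5*1)*7 = (-7/2 + 1 - 5)*7 = -15/2*7 = -105/2 ≈ -52.500)
p(t) = 105/4 (p(t) = -½*(-105/2) = 105/4)
p(220) - O(-204, -179) = 105/4 - 2*(-204)/(-41 - 179) = 105/4 - 2*(-204)/(-220) = 105/4 - 2*(-204)*(-1)/220 = 105/4 - 1*102/55 = 105/4 - 102/55 = 5367/220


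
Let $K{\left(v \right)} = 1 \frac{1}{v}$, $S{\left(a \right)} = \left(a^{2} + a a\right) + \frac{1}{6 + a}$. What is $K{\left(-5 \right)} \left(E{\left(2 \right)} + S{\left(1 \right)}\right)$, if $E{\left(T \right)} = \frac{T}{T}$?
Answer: $- \frac{22}{35} \approx -0.62857$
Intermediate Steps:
$S{\left(a \right)} = \frac{1}{6 + a} + 2 a^{2}$ ($S{\left(a \right)} = \left(a^{2} + a^{2}\right) + \frac{1}{6 + a} = 2 a^{2} + \frac{1}{6 + a} = \frac{1}{6 + a} + 2 a^{2}$)
$E{\left(T \right)} = 1$
$K{\left(v \right)} = \frac{1}{v}$
$K{\left(-5 \right)} \left(E{\left(2 \right)} + S{\left(1 \right)}\right) = \frac{1 + \frac{1 + 2 \cdot 1^{3} + 12 \cdot 1^{2}}{6 + 1}}{-5} = - \frac{1 + \frac{1 + 2 \cdot 1 + 12 \cdot 1}{7}}{5} = - \frac{1 + \frac{1 + 2 + 12}{7}}{5} = - \frac{1 + \frac{1}{7} \cdot 15}{5} = - \frac{1 + \frac{15}{7}}{5} = \left(- \frac{1}{5}\right) \frac{22}{7} = - \frac{22}{35}$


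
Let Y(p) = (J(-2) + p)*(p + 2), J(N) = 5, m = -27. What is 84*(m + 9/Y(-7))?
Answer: -10962/5 ≈ -2192.4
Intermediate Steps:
Y(p) = (2 + p)*(5 + p) (Y(p) = (5 + p)*(p + 2) = (5 + p)*(2 + p) = (2 + p)*(5 + p))
84*(m + 9/Y(-7)) = 84*(-27 + 9/(10 + (-7)**2 + 7*(-7))) = 84*(-27 + 9/(10 + 49 - 49)) = 84*(-27 + 9/10) = 84*(-261/10) = -10962/5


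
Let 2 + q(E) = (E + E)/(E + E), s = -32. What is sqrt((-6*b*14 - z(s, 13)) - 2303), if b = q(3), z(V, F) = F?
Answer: 6*I*sqrt(62) ≈ 47.244*I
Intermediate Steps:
q(E) = -1 (q(E) = -2 + (E + E)/(E + E) = -2 + (2*E)/((2*E)) = -2 + (2*E)*(1/(2*E)) = -2 + 1 = -1)
b = -1
sqrt((-6*b*14 - z(s, 13)) - 2303) = sqrt((-6*(-1)*14 - 1*13) - 2303) = sqrt((6*14 - 13) - 2303) = sqrt((84 - 13) - 2303) = sqrt(71 - 2303) = sqrt(-2232) = 6*I*sqrt(62)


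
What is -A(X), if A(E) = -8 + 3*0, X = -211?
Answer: 8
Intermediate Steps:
A(E) = -8 (A(E) = -8 + 0 = -8)
-A(X) = -1*(-8) = 8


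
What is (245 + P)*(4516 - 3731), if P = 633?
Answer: 689230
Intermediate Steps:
(245 + P)*(4516 - 3731) = (245 + 633)*(4516 - 3731) = 878*785 = 689230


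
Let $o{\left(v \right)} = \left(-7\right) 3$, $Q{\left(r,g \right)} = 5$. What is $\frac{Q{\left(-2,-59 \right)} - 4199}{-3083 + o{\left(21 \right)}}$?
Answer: $\frac{2097}{1552} \approx 1.3512$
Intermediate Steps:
$o{\left(v \right)} = -21$
$\frac{Q{\left(-2,-59 \right)} - 4199}{-3083 + o{\left(21 \right)}} = \frac{5 - 4199}{-3083 - 21} = - \frac{4194}{-3104} = \left(-4194\right) \left(- \frac{1}{3104}\right) = \frac{2097}{1552}$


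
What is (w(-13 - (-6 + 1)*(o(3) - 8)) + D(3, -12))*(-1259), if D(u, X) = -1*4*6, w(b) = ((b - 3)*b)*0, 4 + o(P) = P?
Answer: 30216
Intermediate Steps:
o(P) = -4 + P
w(b) = 0 (w(b) = ((-3 + b)*b)*0 = (b*(-3 + b))*0 = 0)
D(u, X) = -24 (D(u, X) = -4*6 = -24)
(w(-13 - (-6 + 1)*(o(3) - 8)) + D(3, -12))*(-1259) = (0 - 24)*(-1259) = -24*(-1259) = 30216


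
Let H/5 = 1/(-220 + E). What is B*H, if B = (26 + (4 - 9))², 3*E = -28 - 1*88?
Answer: -6615/776 ≈ -8.5245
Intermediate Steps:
E = -116/3 (E = (-28 - 1*88)/3 = (-28 - 88)/3 = (⅓)*(-116) = -116/3 ≈ -38.667)
H = -15/776 (H = 5/(-220 - 116/3) = 5/(-776/3) = 5*(-3/776) = -15/776 ≈ -0.019330)
B = 441 (B = (26 - 5)² = 21² = 441)
B*H = 441*(-15/776) = -6615/776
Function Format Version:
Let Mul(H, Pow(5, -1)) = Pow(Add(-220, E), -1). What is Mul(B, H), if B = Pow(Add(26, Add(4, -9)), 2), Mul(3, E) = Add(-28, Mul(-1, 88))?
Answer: Rational(-6615, 776) ≈ -8.5245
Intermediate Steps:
E = Rational(-116, 3) (E = Mul(Rational(1, 3), Add(-28, Mul(-1, 88))) = Mul(Rational(1, 3), Add(-28, -88)) = Mul(Rational(1, 3), -116) = Rational(-116, 3) ≈ -38.667)
H = Rational(-15, 776) (H = Mul(5, Pow(Add(-220, Rational(-116, 3)), -1)) = Mul(5, Pow(Rational(-776, 3), -1)) = Mul(5, Rational(-3, 776)) = Rational(-15, 776) ≈ -0.019330)
B = 441 (B = Pow(Add(26, -5), 2) = Pow(21, 2) = 441)
Mul(B, H) = Mul(441, Rational(-15, 776)) = Rational(-6615, 776)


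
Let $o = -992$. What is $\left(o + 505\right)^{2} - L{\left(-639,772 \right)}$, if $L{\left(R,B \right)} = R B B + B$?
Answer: $381070173$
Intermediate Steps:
$L{\left(R,B \right)} = B + R B^{2}$ ($L{\left(R,B \right)} = B R B + B = R B^{2} + B = B + R B^{2}$)
$\left(o + 505\right)^{2} - L{\left(-639,772 \right)} = \left(-992 + 505\right)^{2} - 772 \left(1 + 772 \left(-639\right)\right) = \left(-487\right)^{2} - 772 \left(1 - 493308\right) = 237169 - 772 \left(-493307\right) = 237169 - -380833004 = 237169 + 380833004 = 381070173$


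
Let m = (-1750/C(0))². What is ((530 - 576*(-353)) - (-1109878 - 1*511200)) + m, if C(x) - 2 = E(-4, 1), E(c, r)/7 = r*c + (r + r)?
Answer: 66463321/36 ≈ 1.8462e+6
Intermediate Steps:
E(c, r) = 14*r + 7*c*r (E(c, r) = 7*(r*c + (r + r)) = 7*(c*r + 2*r) = 7*(2*r + c*r) = 14*r + 7*c*r)
C(x) = -12 (C(x) = 2 + 7*1*(2 - 4) = 2 + 7*1*(-2) = 2 - 14 = -12)
m = 765625/36 (m = (-1750/(-12))² = (-1750*(-1/12))² = (875/6)² = 765625/36 ≈ 21267.)
((530 - 576*(-353)) - (-1109878 - 1*511200)) + m = ((530 - 576*(-353)) - (-1109878 - 1*511200)) + 765625/36 = ((530 + 203328) - (-1109878 - 511200)) + 765625/36 = (203858 - 1*(-1621078)) + 765625/36 = (203858 + 1621078) + 765625/36 = 1824936 + 765625/36 = 66463321/36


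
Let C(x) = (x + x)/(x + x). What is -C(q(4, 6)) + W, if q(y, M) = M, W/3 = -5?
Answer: -16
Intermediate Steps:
W = -15 (W = 3*(-5) = -15)
C(x) = 1 (C(x) = (2*x)/((2*x)) = (2*x)*(1/(2*x)) = 1)
-C(q(4, 6)) + W = -1*1 - 15 = -1 - 15 = -16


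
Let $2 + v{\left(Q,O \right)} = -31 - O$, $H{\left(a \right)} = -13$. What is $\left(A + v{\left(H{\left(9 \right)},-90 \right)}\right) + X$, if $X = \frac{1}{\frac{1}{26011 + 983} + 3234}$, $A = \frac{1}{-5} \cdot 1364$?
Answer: $- \frac{94195051193}{436492985} \approx -215.8$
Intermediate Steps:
$v{\left(Q,O \right)} = -33 - O$ ($v{\left(Q,O \right)} = -2 - \left(31 + O\right) = -33 - O$)
$A = - \frac{1364}{5}$ ($A = \left(- \frac{1}{5}\right) 1364 = - \frac{1364}{5} \approx -272.8$)
$X = \frac{26994}{87298597}$ ($X = \frac{1}{\frac{1}{26994} + 3234} = \frac{1}{\frac{87298597}{26994}} = \frac{26994}{87298597} \approx 0.00030921$)
$\left(A + v{\left(H{\left(9 \right)},-90 \right)}\right) + X = \left(- \frac{1364}{5} - -57\right) + \frac{26994}{87298597} = \left(- \frac{1364}{5} + \left(-33 + 90\right)\right) + \frac{26994}{87298597} = \left(- \frac{1364}{5} + 57\right) + \frac{26994}{87298597} = - \frac{1079}{5} + \frac{26994}{87298597} = - \frac{94195051193}{436492985}$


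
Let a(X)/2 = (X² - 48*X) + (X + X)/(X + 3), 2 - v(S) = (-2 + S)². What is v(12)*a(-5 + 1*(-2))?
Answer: -76146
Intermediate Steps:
v(S) = 2 - (-2 + S)²
a(X) = -96*X + 2*X² + 4*X/(3 + X) (a(X) = 2*((X² - 48*X) + (X + X)/(X + 3)) = 2*((X² - 48*X) + (2*X)/(3 + X)) = 2*((X² - 48*X) + 2*X/(3 + X)) = 2*(X² - 48*X + 2*X/(3 + X)) = -96*X + 2*X² + 4*X/(3 + X))
v(12)*a(-5 + 1*(-2)) = (2 - (-2 + 12)²)*(2*(-5 + 1*(-2))*(-142 + (-5 + 1*(-2))² - 45*(-5 + 1*(-2)))/(3 + (-5 + 1*(-2)))) = (2 - 1*10²)*(2*(-5 - 2)*(-142 + (-5 - 2)² - 45*(-5 - 2))/(3 + (-5 - 2))) = (2 - 1*100)*(2*(-7)*(-142 + (-7)² - 45*(-7))/(3 - 7)) = (2 - 100)*(2*(-7)*(-142 + 49 + 315)/(-4)) = -196*(-7)*(-1)*222/4 = -98*777 = -76146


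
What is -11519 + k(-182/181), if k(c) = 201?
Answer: -11318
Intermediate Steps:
-11519 + k(-182/181) = -11519 + 201 = -11318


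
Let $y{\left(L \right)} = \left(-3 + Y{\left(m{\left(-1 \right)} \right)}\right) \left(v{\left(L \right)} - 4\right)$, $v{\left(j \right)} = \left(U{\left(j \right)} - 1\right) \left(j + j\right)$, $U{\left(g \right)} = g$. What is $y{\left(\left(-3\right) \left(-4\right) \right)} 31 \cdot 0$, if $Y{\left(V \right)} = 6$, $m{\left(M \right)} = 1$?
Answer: $0$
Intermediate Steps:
$v{\left(j \right)} = 2 j \left(-1 + j\right)$ ($v{\left(j \right)} = \left(j - 1\right) \left(j + j\right) = \left(-1 + j\right) 2 j = 2 j \left(-1 + j\right)$)
$y{\left(L \right)} = -12 + 6 L \left(-1 + L\right)$ ($y{\left(L \right)} = \left(-3 + 6\right) \left(2 L \left(-1 + L\right) - 4\right) = 3 \left(-4 + 2 L \left(-1 + L\right)\right) = -12 + 6 L \left(-1 + L\right)$)
$y{\left(\left(-3\right) \left(-4\right) \right)} 31 \cdot 0 = \left(-12 + 6 \left(\left(-3\right) \left(-4\right)\right) \left(-1 - -12\right)\right) 31 \cdot 0 = \left(-12 + 6 \cdot 12 \left(-1 + 12\right)\right) 31 \cdot 0 = \left(-12 + 6 \cdot 12 \cdot 11\right) 31 \cdot 0 = \left(-12 + 792\right) 31 \cdot 0 = 780 \cdot 31 \cdot 0 = 24180 \cdot 0 = 0$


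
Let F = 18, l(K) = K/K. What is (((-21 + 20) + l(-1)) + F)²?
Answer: 324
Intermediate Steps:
l(K) = 1
(((-21 + 20) + l(-1)) + F)² = (((-21 + 20) + 1) + 18)² = ((-1 + 1) + 18)² = (0 + 18)² = 18² = 324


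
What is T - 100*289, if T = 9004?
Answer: -19896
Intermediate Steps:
T - 100*289 = 9004 - 100*289 = 9004 - 28900 = -19896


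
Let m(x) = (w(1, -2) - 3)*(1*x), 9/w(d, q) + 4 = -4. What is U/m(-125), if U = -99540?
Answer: -53088/275 ≈ -193.05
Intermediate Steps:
w(d, q) = -9/8 (w(d, q) = 9/(-4 - 4) = 9/(-8) = 9*(-1/8) = -9/8)
m(x) = -33*x/8 (m(x) = (-9/8 - 3)*(1*x) = -33*x/8)
U/m(-125) = -99540/((-33/8*(-125))) = -99540/4125/8 = -99540*8/4125 = -53088/275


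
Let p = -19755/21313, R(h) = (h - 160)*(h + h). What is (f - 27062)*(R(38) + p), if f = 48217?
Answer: -4180944964105/21313 ≈ -1.9617e+8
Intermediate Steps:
R(h) = 2*h*(-160 + h) (R(h) = (-160 + h)*(2*h) = 2*h*(-160 + h))
p = -19755/21313 (p = -19755*1/21313 = -19755/21313 ≈ -0.92690)
(f - 27062)*(R(38) + p) = (48217 - 27062)*(2*38*(-160 + 38) - 19755/21313) = 21155*(2*38*(-122) - 19755/21313) = 21155*(-9272 - 19755/21313) = 21155*(-197633891/21313) = -4180944964105/21313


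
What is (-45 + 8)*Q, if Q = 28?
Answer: -1036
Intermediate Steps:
(-45 + 8)*Q = (-45 + 8)*28 = -37*28 = -1036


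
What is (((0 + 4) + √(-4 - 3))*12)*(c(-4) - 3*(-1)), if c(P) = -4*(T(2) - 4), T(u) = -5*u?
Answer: 2832 + 708*I*√7 ≈ 2832.0 + 1873.2*I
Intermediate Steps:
c(P) = 56 (c(P) = -4*(-5*2 - 4) = -4*(-10 - 4) = -4*(-14) = 56)
(((0 + 4) + √(-4 - 3))*12)*(c(-4) - 3*(-1)) = (((0 + 4) + √(-4 - 3))*12)*(56 - 3*(-1)) = ((4 + √(-7))*12)*(56 + 3) = ((4 + I*√7)*12)*59 = (48 + 12*I*√7)*59 = 2832 + 708*I*√7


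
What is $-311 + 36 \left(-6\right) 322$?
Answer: $-69863$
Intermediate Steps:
$-311 + 36 \left(-6\right) 322 = -311 - 69552 = -69863$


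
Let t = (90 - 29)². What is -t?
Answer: -3721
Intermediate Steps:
t = 3721 (t = 61² = 3721)
-t = -1*3721 = -3721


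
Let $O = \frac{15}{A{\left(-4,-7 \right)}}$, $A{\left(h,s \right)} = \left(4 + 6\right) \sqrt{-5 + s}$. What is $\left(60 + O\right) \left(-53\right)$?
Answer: $-3180 + \frac{53 i \sqrt{3}}{4} \approx -3180.0 + 22.95 i$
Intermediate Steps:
$A{\left(h,s \right)} = 10 \sqrt{-5 + s}$
$O = - \frac{i \sqrt{3}}{4}$ ($O = \frac{15}{10 \sqrt{-5 - 7}} = \frac{15}{10 \sqrt{-12}} = \frac{15}{10 \cdot 2 i \sqrt{3}} = \frac{15}{20 i \sqrt{3}} = 15 \left(- \frac{i \sqrt{3}}{60}\right) = - \frac{i \sqrt{3}}{4} \approx - 0.43301 i$)
$\left(60 + O\right) \left(-53\right) = \left(60 - \frac{i \sqrt{3}}{4}\right) \left(-53\right) = -3180 + \frac{53 i \sqrt{3}}{4}$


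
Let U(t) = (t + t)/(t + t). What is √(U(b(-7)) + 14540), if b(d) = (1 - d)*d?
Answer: √14541 ≈ 120.59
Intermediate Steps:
b(d) = d*(1 - d)
U(t) = 1 (U(t) = (2*t)/((2*t)) = (2*t)*(1/(2*t)) = 1)
√(U(b(-7)) + 14540) = √(1 + 14540) = √14541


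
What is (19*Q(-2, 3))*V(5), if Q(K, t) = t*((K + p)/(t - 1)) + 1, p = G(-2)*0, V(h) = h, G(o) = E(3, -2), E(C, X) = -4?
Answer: -190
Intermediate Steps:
G(o) = -4
p = 0 (p = -4*0 = 0)
Q(K, t) = 1 + K*t/(-1 + t) (Q(K, t) = t*((K + 0)/(t - 1)) + 1 = t*(K/(-1 + t)) + 1 = K*t/(-1 + t) + 1 = 1 + K*t/(-1 + t))
(19*Q(-2, 3))*V(5) = (19*((-1 + 3 - 2*3)/(-1 + 3)))*5 = (19*((-1 + 3 - 6)/2))*5 = (19*((½)*(-4)))*5 = (19*(-2))*5 = -38*5 = -190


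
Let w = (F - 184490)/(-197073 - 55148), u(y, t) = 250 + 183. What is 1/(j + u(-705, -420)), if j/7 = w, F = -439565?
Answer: 252221/113580078 ≈ 0.0022206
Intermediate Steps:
u(y, t) = 433
w = 624055/252221 (w = (-439565 - 184490)/(-197073 - 55148) = -624055/(-252221) = -624055*(-1/252221) = 624055/252221 ≈ 2.4742)
j = 4368385/252221 (j = 7*(624055/252221) = 4368385/252221 ≈ 17.320)
1/(j + u(-705, -420)) = 1/(4368385/252221 + 433) = 1/(113580078/252221) = 252221/113580078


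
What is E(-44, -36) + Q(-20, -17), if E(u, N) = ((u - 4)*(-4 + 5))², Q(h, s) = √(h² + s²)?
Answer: 2304 + √689 ≈ 2330.3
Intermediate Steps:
E(u, N) = (-4 + u)² (E(u, N) = ((-4 + u)*1)² = (-4 + u)²)
E(-44, -36) + Q(-20, -17) = (-4 - 44)² + √((-20)² + (-17)²) = (-48)² + √(400 + 289) = 2304 + √689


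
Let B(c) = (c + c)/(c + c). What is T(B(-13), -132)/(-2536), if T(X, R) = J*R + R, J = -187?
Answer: -3069/317 ≈ -9.6814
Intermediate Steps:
B(c) = 1 (B(c) = (2*c)/((2*c)) = (2*c)*(1/(2*c)) = 1)
T(X, R) = -186*R (T(X, R) = -187*R + R = -186*R)
T(B(-13), -132)/(-2536) = -186*(-132)/(-2536) = 24552*(-1/2536) = -3069/317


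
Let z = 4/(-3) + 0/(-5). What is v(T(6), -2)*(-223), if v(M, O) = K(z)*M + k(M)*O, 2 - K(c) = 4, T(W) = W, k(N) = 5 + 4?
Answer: 6690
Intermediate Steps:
k(N) = 9
z = -4/3 (z = 4*(-⅓) + 0*(-⅕) = -4/3 + 0 = -4/3 ≈ -1.3333)
K(c) = -2 (K(c) = 2 - 1*4 = 2 - 4 = -2)
v(M, O) = -2*M + 9*O
v(T(6), -2)*(-223) = (-2*6 + 9*(-2))*(-223) = (-12 - 18)*(-223) = -30*(-223) = 6690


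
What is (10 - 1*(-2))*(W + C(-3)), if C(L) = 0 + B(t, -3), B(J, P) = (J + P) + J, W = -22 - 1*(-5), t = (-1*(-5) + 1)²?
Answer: 624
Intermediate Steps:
t = 36 (t = (5 + 1)² = 6² = 36)
W = -17 (W = -22 + 5 = -17)
B(J, P) = P + 2*J
C(L) = 69 (C(L) = 0 + (-3 + 2*36) = 0 + (-3 + 72) = 0 + 69 = 69)
(10 - 1*(-2))*(W + C(-3)) = (10 - 1*(-2))*(-17 + 69) = (10 + 2)*52 = 12*52 = 624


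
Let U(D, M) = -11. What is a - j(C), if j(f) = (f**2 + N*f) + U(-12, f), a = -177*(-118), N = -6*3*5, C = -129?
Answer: -7354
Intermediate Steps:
N = -90 (N = -18*5 = -90)
a = 20886
j(f) = -11 + f**2 - 90*f (j(f) = (f**2 - 90*f) - 11 = -11 + f**2 - 90*f)
a - j(C) = 20886 - (-11 + (-129)**2 - 90*(-129)) = 20886 - (-11 + 16641 + 11610) = 20886 - 1*28240 = 20886 - 28240 = -7354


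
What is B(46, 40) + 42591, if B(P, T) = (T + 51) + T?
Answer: 42722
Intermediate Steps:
B(P, T) = 51 + 2*T (B(P, T) = (51 + T) + T = 51 + 2*T)
B(46, 40) + 42591 = (51 + 2*40) + 42591 = (51 + 80) + 42591 = 131 + 42591 = 42722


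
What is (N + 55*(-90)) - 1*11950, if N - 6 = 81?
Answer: -16813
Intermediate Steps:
N = 87 (N = 6 + 81 = 87)
(N + 55*(-90)) - 1*11950 = (87 + 55*(-90)) - 1*11950 = (87 - 4950) - 11950 = -4863 - 11950 = -16813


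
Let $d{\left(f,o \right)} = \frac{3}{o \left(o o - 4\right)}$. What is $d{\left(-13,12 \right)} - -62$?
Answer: $\frac{34721}{560} \approx 62.002$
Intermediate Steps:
$d{\left(f,o \right)} = \frac{3}{o \left(-4 + o^{2}\right)}$ ($d{\left(f,o \right)} = \frac{3}{o \left(o^{2} - 4\right)} = \frac{3}{o \left(-4 + o^{2}\right)}$)
$d{\left(-13,12 \right)} - -62 = \frac{3}{12 \left(-4 + 12^{2}\right)} - -62 = 3 \cdot \frac{1}{12} \frac{1}{-4 + 144} + 62 = 3 \cdot \frac{1}{12} \cdot \frac{1}{140} + 62 = \frac{1}{560} + 62 = \frac{34721}{560}$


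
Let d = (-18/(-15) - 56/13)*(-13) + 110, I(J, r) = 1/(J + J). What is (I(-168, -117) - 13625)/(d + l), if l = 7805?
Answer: -22890005/13365072 ≈ -1.7127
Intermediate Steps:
I(J, r) = 1/(2*J)
d = 752/5 (d = (-18*(-1/15) - 56*1/13)*(-13) + 110 = (6/5 - 56/13)*(-13) + 110 = -202/65*(-13) + 110 = 202/5 + 110 = 752/5 ≈ 150.40)
(I(-168, -117) - 13625)/(d + l) = ((½)/(-168) - 13625)/(752/5 + 7805) = ((½)*(-1/168) - 13625)/(39777/5) = (-1/336 - 13625)*(5/39777) = -4578001/336*5/39777 = -22890005/13365072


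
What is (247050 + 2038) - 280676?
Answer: -31588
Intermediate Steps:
(247050 + 2038) - 280676 = 249088 - 280676 = -31588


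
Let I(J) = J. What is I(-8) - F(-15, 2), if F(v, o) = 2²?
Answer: -12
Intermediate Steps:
F(v, o) = 4
I(-8) - F(-15, 2) = -8 - 1*4 = -8 - 4 = -12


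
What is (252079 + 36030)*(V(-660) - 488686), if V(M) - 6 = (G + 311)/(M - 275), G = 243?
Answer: -131641713834586/935 ≈ -1.4079e+11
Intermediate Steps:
V(M) = 6 + 554/(-275 + M) (V(M) = 6 + (243 + 311)/(M - 275) = 6 + 554/(-275 + M))
(252079 + 36030)*(V(-660) - 488686) = (252079 + 36030)*(2*(-548 + 3*(-660))/(-275 - 660) - 488686) = 288109*(2*(-548 - 1980)/(-935) - 488686) = 288109*(2*(-1/935)*(-2528) - 488686) = 288109*(5056/935 - 488686) = 288109*(-456916354/935) = -131641713834586/935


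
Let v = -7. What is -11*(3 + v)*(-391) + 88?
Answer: -17116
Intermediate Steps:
-11*(3 + v)*(-391) + 88 = -11*(3 - 7)*(-391) + 88 = -11*(-4)*(-391) + 88 = 44*(-391) + 88 = -17204 + 88 = -17116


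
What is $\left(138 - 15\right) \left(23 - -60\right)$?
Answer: $10209$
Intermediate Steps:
$\left(138 - 15\right) \left(23 - -60\right) = \left(138 + \left(-57 + 42\right)\right) \left(23 + 60\right) = \left(138 - 15\right) 83 = 123 \cdot 83 = 10209$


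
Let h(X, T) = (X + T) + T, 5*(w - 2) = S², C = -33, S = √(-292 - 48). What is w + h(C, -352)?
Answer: -803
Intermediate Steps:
S = 2*I*√85 (S = √(-340) = 2*I*√85 ≈ 18.439*I)
w = -66 (w = 2 + (2*I*√85)²/5 = 2 + (⅕)*(-340) = 2 - 68 = -66)
h(X, T) = X + 2*T (h(X, T) = (T + X) + T = X + 2*T)
w + h(C, -352) = -66 + (-33 + 2*(-352)) = -66 + (-33 - 704) = -66 - 737 = -803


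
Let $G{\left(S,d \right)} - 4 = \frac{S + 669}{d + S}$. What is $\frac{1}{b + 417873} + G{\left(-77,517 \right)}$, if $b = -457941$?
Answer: $\frac{11779937}{2203740} \approx 5.3454$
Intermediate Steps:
$G{\left(S,d \right)} = 4 + \frac{669 + S}{S + d}$ ($G{\left(S,d \right)} = 4 + \frac{S + 669}{d + S} = 4 + \frac{669 + S}{S + d}$)
$\frac{1}{b + 417873} + G{\left(-77,517 \right)} = \frac{1}{-457941 + 417873} + \frac{669 + 4 \cdot 517 + 5 \left(-77\right)}{-77 + 517} = \frac{1}{-40068} + \frac{669 + 2068 - 385}{440} = - \frac{1}{40068} + \frac{1}{440} \cdot 2352 = - \frac{1}{40068} + \frac{294}{55} = \frac{11779937}{2203740}$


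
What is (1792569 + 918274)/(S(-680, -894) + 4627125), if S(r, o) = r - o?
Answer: 2710843/4627339 ≈ 0.58583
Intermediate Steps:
(1792569 + 918274)/(S(-680, -894) + 4627125) = (1792569 + 918274)/((-680 - 1*(-894)) + 4627125) = 2710843/((-680 + 894) + 4627125) = 2710843/(214 + 4627125) = 2710843/4627339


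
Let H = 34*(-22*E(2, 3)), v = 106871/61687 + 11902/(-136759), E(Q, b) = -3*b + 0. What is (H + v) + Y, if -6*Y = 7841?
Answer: 274691741181073/50617514598 ≈ 5426.8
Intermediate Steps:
Y = -7841/6 (Y = -1/6*7841 = -7841/6 ≈ -1306.8)
E(Q, b) = -3*b
v = 13881372415/8436252433 (v = 106871*(1/61687) + 11902*(-1/136759) = 106871/61687 - 11902/136759 = 13881372415/8436252433 ≈ 1.6454)
H = 6732 (H = 34*(-(-66)*3) = 34*(-22*(-9)) = 34*198 = 6732)
(H + v) + Y = (6732 + 13881372415/8436252433) - 7841/6 = 56806732751371/8436252433 - 7841/6 = 274691741181073/50617514598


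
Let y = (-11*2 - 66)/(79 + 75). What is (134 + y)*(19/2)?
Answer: 8873/7 ≈ 1267.6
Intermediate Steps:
y = -4/7 (y = (-22 - 66)/154 = -88*1/154 = -4/7 ≈ -0.57143)
(134 + y)*(19/2) = (134 - 4/7)*(19/2) = 934*(19*(1/2))/7 = (934/7)*(19/2) = 8873/7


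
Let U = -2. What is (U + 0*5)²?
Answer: 4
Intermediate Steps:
(U + 0*5)² = (-2 + 0*5)² = (-2 + 0)² = (-2)² = 4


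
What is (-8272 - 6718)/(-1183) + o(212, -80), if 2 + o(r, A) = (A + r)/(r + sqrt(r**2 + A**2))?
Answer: 2980533/473200 + 33*sqrt(3209)/400 ≈ 10.972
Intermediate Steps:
o(r, A) = -2 + (A + r)/(r + sqrt(A**2 + r**2)) (o(r, A) = -2 + (A + r)/(r + sqrt(r**2 + A**2)) = -2 + (A + r)/(r + sqrt(A**2 + r**2)))
(-8272 - 6718)/(-1183) + o(212, -80) = (-8272 - 6718)/(-1183) + (-80 - 1*212 - 2*sqrt((-80)**2 + 212**2))/(212 + sqrt((-80)**2 + 212**2)) = -14990*(-1/1183) + (-80 - 212 - 2*sqrt(6400 + 44944))/(212 + sqrt(6400 + 44944)) = 14990/1183 + (-80 - 212 - 8*sqrt(3209))/(212 + sqrt(51344)) = 14990/1183 + (-80 - 212 - 8*sqrt(3209))/(212 + 4*sqrt(3209)) = 14990/1183 + (-292 - 8*sqrt(3209))/(212 + 4*sqrt(3209))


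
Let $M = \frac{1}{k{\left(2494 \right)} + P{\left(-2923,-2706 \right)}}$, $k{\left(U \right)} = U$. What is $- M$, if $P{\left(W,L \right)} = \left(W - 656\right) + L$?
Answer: $\frac{1}{3791} \approx 0.00026378$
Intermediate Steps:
$P{\left(W,L \right)} = -656 + L + W$ ($P{\left(W,L \right)} = \left(-656 + W\right) + L = -656 + L + W$)
$M = - \frac{1}{3791}$ ($M = \frac{1}{2494 - 6285} = \frac{1}{-3791} = - \frac{1}{3791} \approx -0.00026378$)
$- M = \left(-1\right) \left(- \frac{1}{3791}\right) = \frac{1}{3791}$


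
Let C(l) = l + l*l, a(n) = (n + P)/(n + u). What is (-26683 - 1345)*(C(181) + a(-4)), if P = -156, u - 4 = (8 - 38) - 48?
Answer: -2770067608/3 ≈ -9.2336e+8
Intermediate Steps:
u = -74 (u = 4 + ((8 - 38) - 48) = 4 + (-30 - 48) = 4 - 78 = -74)
a(n) = (-156 + n)/(-74 + n) (a(n) = (n - 156)/(n - 74) = (-156 + n)/(-74 + n))
C(l) = l + l²
(-26683 - 1345)*(C(181) + a(-4)) = (-26683 - 1345)*(181*(1 + 181) + (-156 - 4)/(-74 - 4)) = -28028*(181*182 - 160/(-78)) = -28028*(32942 - 1/78*(-160)) = -28028*(32942 + 80/39) = -28028*1284818/39 = -2770067608/3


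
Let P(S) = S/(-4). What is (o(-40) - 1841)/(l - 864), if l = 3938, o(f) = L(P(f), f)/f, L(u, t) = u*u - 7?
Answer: -73733/122960 ≈ -0.59965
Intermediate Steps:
P(S) = -S/4 (P(S) = S*(-1/4) = -S/4)
L(u, t) = -7 + u**2 (L(u, t) = u**2 - 7 = -7 + u**2)
o(f) = (-7 + f**2/16)/f (o(f) = (-7 + (-f/4)**2)/f = (-7 + f**2/16)/f)
(o(-40) - 1841)/(l - 864) = ((-7/(-40) + (1/16)*(-40)) - 1841)/(3938 - 864) = ((-7*(-1/40) - 5/2) - 1841)/3074 = ((7/40 - 5/2) - 1841)*(1/3074) = (-93/40 - 1841)*(1/3074) = -73733/40*1/3074 = -73733/122960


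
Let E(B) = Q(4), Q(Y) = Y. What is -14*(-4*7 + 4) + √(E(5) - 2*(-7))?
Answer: 336 + 3*√2 ≈ 340.24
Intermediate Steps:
E(B) = 4
-14*(-4*7 + 4) + √(E(5) - 2*(-7)) = -14*(-4*7 + 4) + √(4 - 2*(-7)) = -14*(-28 + 4) + √(4 + 14) = -14*(-24) + √18 = 336 + 3*√2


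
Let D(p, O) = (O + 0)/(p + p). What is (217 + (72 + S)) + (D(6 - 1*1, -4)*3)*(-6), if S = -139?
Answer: 786/5 ≈ 157.20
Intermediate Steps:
D(p, O) = O/(2*p) (D(p, O) = O/((2*p)) = O*(1/(2*p)) = O/(2*p))
(217 + (72 + S)) + (D(6 - 1*1, -4)*3)*(-6) = (217 + (72 - 139)) + (((1/2)*(-4)/(6 - 1*1))*3)*(-6) = (217 - 67) + (((1/2)*(-4)/(6 - 1))*3)*(-6) = 150 + (((1/2)*(-4)/5)*3)*(-6) = 150 + (((1/2)*(-4)*(1/5))*3)*(-6) = 150 - 2/5*3*(-6) = 150 - 6/5*(-6) = 150 + 36/5 = 786/5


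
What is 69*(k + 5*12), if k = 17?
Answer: 5313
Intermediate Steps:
69*(k + 5*12) = 69*(17 + 5*12) = 69*(17 + 60) = 69*77 = 5313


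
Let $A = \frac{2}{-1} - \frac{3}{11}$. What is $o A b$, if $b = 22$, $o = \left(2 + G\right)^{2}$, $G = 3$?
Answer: $-1250$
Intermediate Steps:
$o = 25$ ($o = \left(2 + 3\right)^{2} = 5^{2} = 25$)
$A = - \frac{25}{11}$ ($A = 2 \left(-1\right) - \frac{3}{11} = -2 - \frac{3}{11} = - \frac{25}{11} \approx -2.2727$)
$o A b = 25 \left(- \frac{25}{11}\right) 22 = \left(- \frac{625}{11}\right) 22 = -1250$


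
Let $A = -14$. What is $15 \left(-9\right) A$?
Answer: $1890$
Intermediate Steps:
$15 \left(-9\right) A = 15 \left(-9\right) \left(-14\right) = \left(-135\right) \left(-14\right) = 1890$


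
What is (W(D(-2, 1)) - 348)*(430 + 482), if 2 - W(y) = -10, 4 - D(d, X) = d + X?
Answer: -306432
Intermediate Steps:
D(d, X) = 4 - X - d (D(d, X) = 4 - (d + X) = 4 - (X + d) = 4 + (-X - d) = 4 - X - d)
W(y) = 12 (W(y) = 2 - 1*(-10) = 2 + 10 = 12)
(W(D(-2, 1)) - 348)*(430 + 482) = (12 - 348)*(430 + 482) = -336*912 = -306432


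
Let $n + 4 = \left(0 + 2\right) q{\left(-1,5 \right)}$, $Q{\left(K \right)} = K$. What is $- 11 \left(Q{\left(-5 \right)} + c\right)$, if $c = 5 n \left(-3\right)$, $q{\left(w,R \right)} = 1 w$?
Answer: $-935$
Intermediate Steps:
$q{\left(w,R \right)} = w$
$n = -6$ ($n = -4 + \left(0 + 2\right) \left(-1\right) = -4 + 2 \left(-1\right) = -4 - 2 = -6$)
$c = 90$ ($c = 5 \left(-6\right) \left(-3\right) = \left(-30\right) \left(-3\right) = 90$)
$- 11 \left(Q{\left(-5 \right)} + c\right) = - 11 \left(-5 + 90\right) = \left(-11\right) 85 = -935$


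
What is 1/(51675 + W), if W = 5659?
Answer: 1/57334 ≈ 1.7442e-5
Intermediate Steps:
1/(51675 + W) = 1/(51675 + 5659) = 1/57334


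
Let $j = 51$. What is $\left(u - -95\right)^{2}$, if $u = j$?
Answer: $21316$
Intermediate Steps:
$u = 51$
$\left(u - -95\right)^{2} = \left(51 - -95\right)^{2} = \left(51 + 95\right)^{2} = 146^{2} = 21316$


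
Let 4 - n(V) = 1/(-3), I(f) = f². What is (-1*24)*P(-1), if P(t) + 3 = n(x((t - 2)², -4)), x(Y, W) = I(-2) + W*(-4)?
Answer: -32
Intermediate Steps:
x(Y, W) = 4 - 4*W (x(Y, W) = (-2)² + W*(-4) = 4 - 4*W)
n(V) = 13/3 (n(V) = 4 - 1/(-3) = 4 - 1*(-⅓) = 4 + ⅓ = 13/3)
P(t) = 4/3 (P(t) = -3 + 13/3 = 4/3)
(-1*24)*P(-1) = -1*24*(4/3) = -24*4/3 = -32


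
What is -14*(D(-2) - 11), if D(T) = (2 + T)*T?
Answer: 154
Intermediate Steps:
D(T) = T*(2 + T)
-14*(D(-2) - 11) = -14*(-2*(2 - 2) - 11) = -14*(-2*0 - 11) = -14*(0 - 11) = -14*(-11) = 154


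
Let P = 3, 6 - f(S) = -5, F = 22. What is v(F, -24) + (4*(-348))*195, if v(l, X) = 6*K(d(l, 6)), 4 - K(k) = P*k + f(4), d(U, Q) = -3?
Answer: -271428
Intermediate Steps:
f(S) = 11 (f(S) = 6 - 1*(-5) = 6 + 5 = 11)
K(k) = -7 - 3*k (K(k) = 4 - (3*k + 11) = 4 - (11 + 3*k) = 4 + (-11 - 3*k) = -7 - 3*k)
v(l, X) = 12 (v(l, X) = 6*(-7 - 3*(-3)) = 6*(-7 + 9) = 6*2 = 12)
v(F, -24) + (4*(-348))*195 = 12 + (4*(-348))*195 = 12 - 1392*195 = 12 - 271440 = -271428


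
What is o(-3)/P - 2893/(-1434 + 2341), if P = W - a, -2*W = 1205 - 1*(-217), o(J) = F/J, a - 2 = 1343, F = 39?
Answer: -5936217/1864792 ≈ -3.1833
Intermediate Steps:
a = 1345 (a = 2 + 1343 = 1345)
o(J) = 39/J
W = -711 (W = -(1205 - 1*(-217))/2 = -(1205 + 217)/2 = -½*1422 = -711)
P = -2056 (P = -711 - 1*1345 = -711 - 1345 = -2056)
o(-3)/P - 2893/(-1434 + 2341) = (39/(-3))/(-2056) - 2893/(-1434 + 2341) = (39*(-⅓))*(-1/2056) - 2893/907 = -13*(-1/2056) - 2893*1/907 = 13/2056 - 2893/907 = -5936217/1864792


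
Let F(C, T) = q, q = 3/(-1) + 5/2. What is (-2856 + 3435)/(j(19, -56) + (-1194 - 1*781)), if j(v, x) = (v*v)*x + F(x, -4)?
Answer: -1158/44383 ≈ -0.026091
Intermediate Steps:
q = -½ (q = 3*(-1) + 5*(½) = -3 + 5/2 = -½ ≈ -0.50000)
F(C, T) = -½
j(v, x) = -½ + x*v² (j(v, x) = (v*v)*x - ½ = v²*x - ½ = x*v² - ½ = -½ + x*v²)
(-2856 + 3435)/(j(19, -56) + (-1194 - 1*781)) = (-2856 + 3435)/((-½ - 56*19²) + (-1194 - 1*781)) = 579/((-½ - 56*361) + (-1194 - 781)) = 579/((-½ - 20216) - 1975) = 579/(-40433/2 - 1975) = 579/(-44383/2) = 579*(-2/44383) = -1158/44383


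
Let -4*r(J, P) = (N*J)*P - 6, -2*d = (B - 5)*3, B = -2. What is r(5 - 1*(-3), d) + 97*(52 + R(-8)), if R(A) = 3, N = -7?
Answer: 10967/2 ≈ 5483.5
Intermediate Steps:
d = 21/2 (d = -(-2 - 5)*3/2 = -(-7)*3/2 = -1/2*(-21) = 21/2 ≈ 10.500)
r(J, P) = 3/2 + 7*J*P/4 (r(J, P) = -((-7*J)*P - 6)/4 = -(-7*J*P - 6)/4 = -(-6 - 7*J*P)/4 = 3/2 + 7*J*P/4)
r(5 - 1*(-3), d) + 97*(52 + R(-8)) = (3/2 + (7/4)*(5 - 1*(-3))*(21/2)) + 97*(52 + 3) = (3/2 + (7/4)*(5 + 3)*(21/2)) + 97*55 = (3/2 + (7/4)*8*(21/2)) + 5335 = (3/2 + 147) + 5335 = 297/2 + 5335 = 10967/2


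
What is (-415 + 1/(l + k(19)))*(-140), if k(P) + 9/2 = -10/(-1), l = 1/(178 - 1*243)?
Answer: 41407100/713 ≈ 58075.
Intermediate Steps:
l = -1/65 (l = 1/(178 - 243) = 1/(-65) = -1/65 ≈ -0.015385)
k(P) = 11/2 (k(P) = -9/2 - 10/(-1) = -9/2 - 10*(-1) = -9/2 + 10 = 11/2)
(-415 + 1/(l + k(19)))*(-140) = (-415 + 1/(-1/65 + 11/2))*(-140) = (-415 + 1/(713/130))*(-140) = (-415 + 130/713)*(-140) = -295765/713*(-140) = 41407100/713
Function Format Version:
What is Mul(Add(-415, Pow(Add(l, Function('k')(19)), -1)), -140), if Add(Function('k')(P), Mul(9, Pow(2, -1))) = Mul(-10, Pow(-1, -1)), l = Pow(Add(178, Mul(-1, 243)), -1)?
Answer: Rational(41407100, 713) ≈ 58075.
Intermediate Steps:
l = Rational(-1, 65) (l = Pow(Add(178, -243), -1) = Pow(-65, -1) = Rational(-1, 65) ≈ -0.015385)
Function('k')(P) = Rational(11, 2) (Function('k')(P) = Add(Rational(-9, 2), Mul(-10, Pow(-1, -1))) = Add(Rational(-9, 2), Mul(-10, -1)) = Add(Rational(-9, 2), 10) = Rational(11, 2))
Mul(Add(-415, Pow(Add(l, Function('k')(19)), -1)), -140) = Mul(Add(-415, Pow(Add(Rational(-1, 65), Rational(11, 2)), -1)), -140) = Mul(Add(-415, Pow(Rational(713, 130), -1)), -140) = Mul(Add(-415, Rational(130, 713)), -140) = Mul(Rational(-295765, 713), -140) = Rational(41407100, 713)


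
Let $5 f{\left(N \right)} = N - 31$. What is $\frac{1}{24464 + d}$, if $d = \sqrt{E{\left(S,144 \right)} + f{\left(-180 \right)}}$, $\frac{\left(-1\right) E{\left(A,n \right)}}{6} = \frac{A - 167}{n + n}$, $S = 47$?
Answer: $\frac{244640}{5984873357} - \frac{i \sqrt{3970}}{5984873357} \approx 4.0876 \cdot 10^{-5} - 1.0528 \cdot 10^{-8} i$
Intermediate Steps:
$f{\left(N \right)} = - \frac{31}{5} + \frac{N}{5}$ ($f{\left(N \right)} = \frac{N - 31}{5} = \frac{-31 + N}{5} = - \frac{31}{5} + \frac{N}{5}$)
$E{\left(A,n \right)} = - \frac{3 \left(-167 + A\right)}{n}$ ($E{\left(A,n \right)} = - 6 \frac{A - 167}{n + n} = - 6 \frac{-167 + A}{2 n} = - \frac{3 \left(-167 + A\right)}{n}$)
$d = \frac{i \sqrt{3970}}{10}$ ($d = \sqrt{\frac{3 \left(167 - 47\right)}{144} + \left(- \frac{31}{5} + \frac{1}{5} \left(-180\right)\right)} = \sqrt{3 \cdot \frac{1}{144} \left(167 - 47\right) - \frac{211}{5}} = \sqrt{3 \cdot \frac{1}{144} \cdot 120 - \frac{211}{5}} = \sqrt{\frac{5}{2} - \frac{211}{5}} = \sqrt{- \frac{397}{10}} = \frac{i \sqrt{3970}}{10} \approx 6.3008 i$)
$\frac{1}{24464 + d} = \frac{1}{24464 + \frac{i \sqrt{3970}}{10}}$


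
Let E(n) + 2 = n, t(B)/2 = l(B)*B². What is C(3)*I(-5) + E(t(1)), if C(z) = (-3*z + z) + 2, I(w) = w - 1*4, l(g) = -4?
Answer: 26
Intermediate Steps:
I(w) = -4 + w (I(w) = w - 4 = -4 + w)
t(B) = -8*B² (t(B) = 2*(-4*B²) = -8*B²)
E(n) = -2 + n
C(z) = 2 - 2*z (C(z) = -2*z + 2 = 2 - 2*z)
C(3)*I(-5) + E(t(1)) = (2 - 2*3)*(-4 - 5) + (-2 - 8*1²) = (2 - 6)*(-9) + (-2 - 8*1) = -4*(-9) + (-2 - 8) = 36 - 10 = 26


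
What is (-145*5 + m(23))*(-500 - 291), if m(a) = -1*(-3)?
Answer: 571102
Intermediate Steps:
m(a) = 3
(-145*5 + m(23))*(-500 - 291) = (-145*5 + 3)*(-500 - 291) = (-725 + 3)*(-791) = -722*(-791) = 571102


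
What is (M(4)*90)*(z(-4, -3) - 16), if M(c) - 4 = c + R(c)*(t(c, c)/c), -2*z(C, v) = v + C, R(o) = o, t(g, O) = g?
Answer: -13500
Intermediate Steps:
z(C, v) = -C/2 - v/2 (z(C, v) = -(v + C)/2 = -(C + v)/2 = -C/2 - v/2)
M(c) = 4 + 2*c (M(c) = 4 + (c + c*(c/c)) = 4 + (c + c*1) = 4 + (c + c) = 4 + 2*c)
(M(4)*90)*(z(-4, -3) - 16) = ((4 + 2*4)*90)*((-½*(-4) - ½*(-3)) - 16) = ((4 + 8)*90)*((2 + 3/2) - 16) = (12*90)*(7/2 - 16) = 1080*(-25/2) = -13500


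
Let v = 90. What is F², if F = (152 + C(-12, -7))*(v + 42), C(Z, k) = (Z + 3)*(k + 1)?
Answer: 739404864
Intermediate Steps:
C(Z, k) = (1 + k)*(3 + Z) (C(Z, k) = (3 + Z)*(1 + k) = (1 + k)*(3 + Z))
F = 27192 (F = (152 + (3 - 12 + 3*(-7) - 12*(-7)))*(90 + 42) = (152 + (3 - 12 - 21 + 84))*132 = (152 + 54)*132 = 206*132 = 27192)
F² = 27192² = 739404864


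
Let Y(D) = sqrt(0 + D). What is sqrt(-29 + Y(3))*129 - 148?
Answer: -148 + 129*I*sqrt(29 - sqrt(3)) ≈ -148.0 + 673.62*I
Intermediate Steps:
Y(D) = sqrt(D)
sqrt(-29 + Y(3))*129 - 148 = sqrt(-29 + sqrt(3))*129 - 148 = 129*sqrt(-29 + sqrt(3)) - 148 = -148 + 129*sqrt(-29 + sqrt(3))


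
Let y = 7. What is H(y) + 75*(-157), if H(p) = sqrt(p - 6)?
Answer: -11774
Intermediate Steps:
H(p) = sqrt(-6 + p)
H(y) + 75*(-157) = sqrt(-6 + 7) + 75*(-157) = sqrt(1) - 11775 = 1 - 11775 = -11774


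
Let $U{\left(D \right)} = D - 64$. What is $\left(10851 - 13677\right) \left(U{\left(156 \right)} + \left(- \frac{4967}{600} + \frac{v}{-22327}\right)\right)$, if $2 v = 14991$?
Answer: $- \frac{526132853661}{2232700} \approx -2.3565 \cdot 10^{5}$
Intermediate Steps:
$v = \frac{14991}{2}$ ($v = \frac{1}{2} \cdot 14991 = \frac{14991}{2} \approx 7495.5$)
$U{\left(D \right)} = -64 + D$
$\left(10851 - 13677\right) \left(U{\left(156 \right)} + \left(- \frac{4967}{600} + \frac{v}{-22327}\right)\right) = \left(10851 - 13677\right) \left(\left(-64 + 156\right) + \left(- \frac{4967}{600} + \frac{14991}{2 \left(-22327\right)}\right)\right) = - 2826 \left(92 + \left(\left(-4967\right) \frac{1}{600} + \frac{14991}{2} \left(- \frac{1}{22327}\right)\right)\right) = - 2826 \left(92 - \frac{115395509}{13396200}\right) = \left(-2826\right) \frac{1117054891}{13396200} = - \frac{526132853661}{2232700}$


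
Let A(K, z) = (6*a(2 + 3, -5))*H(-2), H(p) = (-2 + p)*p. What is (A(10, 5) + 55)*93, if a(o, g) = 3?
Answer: 18507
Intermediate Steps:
H(p) = p*(-2 + p)
A(K, z) = 144 (A(K, z) = (6*3)*(-2*(-2 - 2)) = 18*(-2*(-4)) = 18*8 = 144)
(A(10, 5) + 55)*93 = (144 + 55)*93 = 199*93 = 18507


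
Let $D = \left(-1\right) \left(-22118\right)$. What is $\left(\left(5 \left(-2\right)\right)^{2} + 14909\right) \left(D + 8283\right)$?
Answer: $456288609$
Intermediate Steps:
$D = 22118$
$\left(\left(5 \left(-2\right)\right)^{2} + 14909\right) \left(D + 8283\right) = \left(\left(5 \left(-2\right)\right)^{2} + 14909\right) \left(22118 + 8283\right) = \left(\left(-10\right)^{2} + 14909\right) 30401 = \left(100 + 14909\right) 30401 = 15009 \cdot 30401 = 456288609$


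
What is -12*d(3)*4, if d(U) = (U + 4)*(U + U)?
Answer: -2016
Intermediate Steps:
d(U) = 2*U*(4 + U) (d(U) = (4 + U)*(2*U) = 2*U*(4 + U))
-12*d(3)*4 = -12*2*3*(4 + 3)*4 = -12*2*3*7*4 = -12*42*4 = -4*126*4 = -504*4 = -2016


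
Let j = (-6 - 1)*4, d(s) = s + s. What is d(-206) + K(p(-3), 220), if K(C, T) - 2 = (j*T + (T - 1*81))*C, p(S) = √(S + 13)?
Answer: -410 - 6021*√10 ≈ -19450.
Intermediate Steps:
d(s) = 2*s
p(S) = √(13 + S)
j = -28 (j = -7*4 = -28)
K(C, T) = 2 + C*(-81 - 27*T) (K(C, T) = 2 + (-28*T + (T - 1*81))*C = 2 + (-28*T + (T - 81))*C = 2 + (-28*T + (-81 + T))*C = 2 + (-81 - 27*T)*C = 2 + C*(-81 - 27*T))
d(-206) + K(p(-3), 220) = 2*(-206) + (2 - 81*√(13 - 3) - 27*√(13 - 3)*220) = -412 + (2 - 81*√10 - 27*√10*220) = -412 + (2 - 81*√10 - 5940*√10) = -412 + (2 - 6021*√10) = -410 - 6021*√10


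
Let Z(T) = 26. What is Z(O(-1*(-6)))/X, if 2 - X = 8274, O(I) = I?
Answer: -13/4136 ≈ -0.0031431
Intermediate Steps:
X = -8272 (X = 2 - 1*8274 = 2 - 8274 = -8272)
Z(O(-1*(-6)))/X = 26/(-8272) = 26*(-1/8272) = -13/4136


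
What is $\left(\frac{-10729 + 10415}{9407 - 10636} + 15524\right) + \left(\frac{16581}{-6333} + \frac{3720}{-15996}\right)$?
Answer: $\frac{1731568177071}{111560017} \approx 15521.0$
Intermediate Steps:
$\left(\frac{-10729 + 10415}{9407 - 10636} + 15524\right) + \left(\frac{16581}{-6333} + \frac{3720}{-15996}\right) = \left(- \frac{314}{-1229} + 15524\right) + \left(16581 \left(- \frac{1}{6333}\right) + 3720 \left(- \frac{1}{15996}\right)\right) = \left(\left(-314\right) \left(- \frac{1}{1229}\right) + 15524\right) - \frac{258771}{90773} = \left(\frac{314}{1229} + 15524\right) - \frac{258771}{90773} = \frac{19079310}{1229} - \frac{258771}{90773} = \frac{1731568177071}{111560017}$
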